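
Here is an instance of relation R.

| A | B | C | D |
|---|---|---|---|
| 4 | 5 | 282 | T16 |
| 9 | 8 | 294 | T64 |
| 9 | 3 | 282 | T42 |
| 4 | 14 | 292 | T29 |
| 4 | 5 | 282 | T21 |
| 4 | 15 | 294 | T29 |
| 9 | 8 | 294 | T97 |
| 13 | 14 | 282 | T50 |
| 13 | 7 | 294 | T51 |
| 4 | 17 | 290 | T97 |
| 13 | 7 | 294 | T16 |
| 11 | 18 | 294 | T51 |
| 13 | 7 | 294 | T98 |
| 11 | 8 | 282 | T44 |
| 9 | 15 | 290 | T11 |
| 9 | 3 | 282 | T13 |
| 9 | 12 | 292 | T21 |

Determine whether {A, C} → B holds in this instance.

(A=4, C=282): 2 rows → B = 5, 5 ✓
(A=9, C=294): 2 rows → B = 8, 8 ✓
(A=9, C=282): 2 rows → B = 3, 3 ✓
(A=4, C=292): 1 row → B = 14 ✓
(A=4, C=294): 1 row → B = 15 ✓
(A=13, C=282): 1 row → B = 14 ✓
(A=13, C=294): 3 rows → B = 7, 7, 7 ✓
(A=4, C=290): 1 row → B = 17 ✓
(A=11, C=294): 1 row → B = 18 ✓
(A=11, C=282): 1 row → B = 8 ✓
(A=9, C=290): 1 row → B = 15 ✓
(A=9, C=292): 1 row → B = 12 ✓
Every {A, C} value is associated with a single B value, so {A, C} → B holds.

Yes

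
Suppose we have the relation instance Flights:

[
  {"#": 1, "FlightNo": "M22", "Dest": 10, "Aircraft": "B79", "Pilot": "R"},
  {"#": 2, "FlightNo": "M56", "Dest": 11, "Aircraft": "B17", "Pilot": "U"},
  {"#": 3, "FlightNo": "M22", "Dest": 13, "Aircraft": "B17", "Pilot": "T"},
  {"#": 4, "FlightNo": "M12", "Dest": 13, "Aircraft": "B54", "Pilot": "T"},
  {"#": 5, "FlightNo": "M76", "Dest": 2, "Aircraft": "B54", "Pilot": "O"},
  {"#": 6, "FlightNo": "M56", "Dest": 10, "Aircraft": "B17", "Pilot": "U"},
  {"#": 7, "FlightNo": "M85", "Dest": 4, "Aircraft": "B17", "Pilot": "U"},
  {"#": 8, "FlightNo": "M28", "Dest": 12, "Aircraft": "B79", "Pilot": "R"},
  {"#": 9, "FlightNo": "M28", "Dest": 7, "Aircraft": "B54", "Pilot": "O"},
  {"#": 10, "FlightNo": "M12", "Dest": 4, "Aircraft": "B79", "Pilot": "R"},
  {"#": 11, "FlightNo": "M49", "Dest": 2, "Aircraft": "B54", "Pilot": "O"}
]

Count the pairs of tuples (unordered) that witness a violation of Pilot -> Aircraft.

Pilot=R: all 3 rows agree on Aircraft — 0 pairs.
Pilot=U: all 3 rows agree on Aircraft — 0 pairs.
Pilot=T: violating pairs (3,4) — 1 pair.
Pilot=O: all 3 rows agree on Aircraft — 0 pairs.

1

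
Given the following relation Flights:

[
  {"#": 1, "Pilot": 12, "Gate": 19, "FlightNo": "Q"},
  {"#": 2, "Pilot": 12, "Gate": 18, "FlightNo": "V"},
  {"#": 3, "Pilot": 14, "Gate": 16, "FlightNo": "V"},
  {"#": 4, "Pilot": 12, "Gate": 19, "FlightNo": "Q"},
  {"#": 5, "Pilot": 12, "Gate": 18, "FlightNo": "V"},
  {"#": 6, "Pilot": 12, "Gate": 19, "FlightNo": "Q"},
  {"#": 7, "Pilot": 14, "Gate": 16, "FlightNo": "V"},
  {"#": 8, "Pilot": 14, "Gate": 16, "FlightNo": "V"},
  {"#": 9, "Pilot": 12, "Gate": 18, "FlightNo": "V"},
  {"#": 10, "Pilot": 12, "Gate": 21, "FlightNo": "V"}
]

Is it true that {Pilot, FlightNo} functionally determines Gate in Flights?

(Pilot=12, FlightNo=Q): rows 1, 4, 6 → Gate = 19, 19, 19 ✓
(Pilot=12, FlightNo=V): rows 2, 5, 9, 10 → Gate takes values {18, 21} — violation
(Pilot=14, FlightNo=V): rows 3, 7, 8 → Gate = 16, 16, 16 ✓
Two rows agree on {Pilot, FlightNo} but differ on Gate, so {Pilot, FlightNo} -> Gate does not hold.

No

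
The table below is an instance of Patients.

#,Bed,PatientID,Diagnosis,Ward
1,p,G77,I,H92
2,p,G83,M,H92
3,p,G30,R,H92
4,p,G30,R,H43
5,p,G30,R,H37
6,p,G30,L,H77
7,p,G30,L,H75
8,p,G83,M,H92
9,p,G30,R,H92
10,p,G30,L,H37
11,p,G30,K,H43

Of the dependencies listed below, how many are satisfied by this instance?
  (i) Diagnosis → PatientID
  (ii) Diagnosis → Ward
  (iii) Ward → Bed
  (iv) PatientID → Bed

3

(i) Diagnosis → PatientID: every LHS value maps to a single RHS value — holds.
(ii) Diagnosis → Ward: Diagnosis=R: rows 3, 4, 5, 9 → Ward takes values {H92, H43, H37} — violation; Diagnosis=L: rows 6, 7, 10 → Ward takes values {H77, H75, H37} — violation — fails.
(iii) Ward → Bed: every LHS value maps to a single RHS value — holds.
(iv) PatientID → Bed: every LHS value maps to a single RHS value — holds.
3 of the 4 dependencies hold.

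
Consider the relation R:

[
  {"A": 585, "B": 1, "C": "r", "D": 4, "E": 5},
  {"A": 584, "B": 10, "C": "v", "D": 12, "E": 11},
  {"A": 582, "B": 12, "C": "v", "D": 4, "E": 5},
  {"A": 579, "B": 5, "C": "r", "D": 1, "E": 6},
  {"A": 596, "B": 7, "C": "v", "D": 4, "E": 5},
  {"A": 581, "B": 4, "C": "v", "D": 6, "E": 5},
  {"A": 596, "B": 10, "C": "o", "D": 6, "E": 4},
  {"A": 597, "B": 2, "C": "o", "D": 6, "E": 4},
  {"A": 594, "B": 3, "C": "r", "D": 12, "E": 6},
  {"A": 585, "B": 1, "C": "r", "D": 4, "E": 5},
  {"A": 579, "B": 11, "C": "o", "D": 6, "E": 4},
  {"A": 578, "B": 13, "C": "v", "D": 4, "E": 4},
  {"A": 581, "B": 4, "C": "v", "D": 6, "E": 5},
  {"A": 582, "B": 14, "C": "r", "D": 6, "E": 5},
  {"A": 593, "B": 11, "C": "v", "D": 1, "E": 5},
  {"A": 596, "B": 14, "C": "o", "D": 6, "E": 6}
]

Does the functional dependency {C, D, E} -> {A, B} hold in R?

(C=r, D=4, E=5): 2 rows → {A,B} = (585, 1), (585, 1) ✓
(C=v, D=12, E=11): 1 row → {A,B} = (584, 10) ✓
(C=v, D=4, E=5): 2 rows → {A,B} takes values {(582, 12), (596, 7)} — violation
(C=r, D=1, E=6): 1 row → {A,B} = (579, 5) ✓
(C=v, D=6, E=5): 2 rows → {A,B} = (581, 4), (581, 4) ✓
(C=o, D=6, E=4): 3 rows → {A,B} takes values {(596, 10), (597, 2), (579, 11)} — violation
(C=r, D=12, E=6): 1 row → {A,B} = (594, 3) ✓
(C=v, D=4, E=4): 1 row → {A,B} = (578, 13) ✓
(C=r, D=6, E=5): 1 row → {A,B} = (582, 14) ✓
(C=v, D=1, E=5): 1 row → {A,B} = (593, 11) ✓
(C=o, D=6, E=6): 1 row → {A,B} = (596, 14) ✓
Two rows agree on {C, D, E} but differ on {A, B}, so {C, D, E} -> {A, B} does not hold.

No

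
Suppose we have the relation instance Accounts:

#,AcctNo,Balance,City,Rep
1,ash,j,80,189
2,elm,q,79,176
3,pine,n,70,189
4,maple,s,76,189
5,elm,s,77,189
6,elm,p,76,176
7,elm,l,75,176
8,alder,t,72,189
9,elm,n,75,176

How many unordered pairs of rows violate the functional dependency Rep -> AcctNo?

Rep=189: violating pairs (1,3), (1,4), (1,5), (1,8), (3,4), (3,5), (3,8), (4,5), (4,8), (5,8) — 10 pairs.
Rep=176: all 4 rows agree on AcctNo — 0 pairs.

10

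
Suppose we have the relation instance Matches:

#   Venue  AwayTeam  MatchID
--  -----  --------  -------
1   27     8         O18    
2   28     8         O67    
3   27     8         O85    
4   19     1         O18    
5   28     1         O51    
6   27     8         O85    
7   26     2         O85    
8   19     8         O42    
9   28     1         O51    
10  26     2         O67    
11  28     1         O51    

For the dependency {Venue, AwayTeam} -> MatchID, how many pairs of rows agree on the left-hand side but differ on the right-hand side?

(Venue=27, AwayTeam=8): violating pairs (1,3), (1,6) — 2 pairs.
(Venue=28, AwayTeam=1): all 3 rows agree on MatchID — 0 pairs.
(Venue=26, AwayTeam=2): violating pairs (7,10) — 1 pair.

3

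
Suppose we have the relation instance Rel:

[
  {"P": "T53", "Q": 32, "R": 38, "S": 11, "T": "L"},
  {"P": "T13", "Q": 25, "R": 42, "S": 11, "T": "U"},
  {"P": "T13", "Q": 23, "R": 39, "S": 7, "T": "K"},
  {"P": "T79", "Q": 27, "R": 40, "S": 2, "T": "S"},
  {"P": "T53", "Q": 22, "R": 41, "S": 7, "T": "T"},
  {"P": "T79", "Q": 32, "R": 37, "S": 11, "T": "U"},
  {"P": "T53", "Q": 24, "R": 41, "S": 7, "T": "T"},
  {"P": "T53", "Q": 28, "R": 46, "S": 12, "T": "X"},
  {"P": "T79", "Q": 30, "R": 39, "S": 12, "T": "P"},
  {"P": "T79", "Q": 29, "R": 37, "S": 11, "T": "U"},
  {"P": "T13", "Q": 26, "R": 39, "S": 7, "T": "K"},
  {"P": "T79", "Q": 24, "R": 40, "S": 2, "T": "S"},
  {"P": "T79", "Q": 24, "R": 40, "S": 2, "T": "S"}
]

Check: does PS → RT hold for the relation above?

Yes

(P=T53, S=11): 1 row → {R,T} = (38, L) ✓
(P=T13, S=11): 1 row → {R,T} = (42, U) ✓
(P=T13, S=7): 2 rows → {R,T} = (39, K), (39, K) ✓
(P=T79, S=2): 3 rows → {R,T} = (40, S), (40, S), (40, S) ✓
(P=T53, S=7): 2 rows → {R,T} = (41, T), (41, T) ✓
(P=T79, S=11): 2 rows → {R,T} = (37, U), (37, U) ✓
(P=T53, S=12): 1 row → {R,T} = (46, X) ✓
(P=T79, S=12): 1 row → {R,T} = (39, P) ✓
Every PS value is associated with a single RT value, so PS → RT holds.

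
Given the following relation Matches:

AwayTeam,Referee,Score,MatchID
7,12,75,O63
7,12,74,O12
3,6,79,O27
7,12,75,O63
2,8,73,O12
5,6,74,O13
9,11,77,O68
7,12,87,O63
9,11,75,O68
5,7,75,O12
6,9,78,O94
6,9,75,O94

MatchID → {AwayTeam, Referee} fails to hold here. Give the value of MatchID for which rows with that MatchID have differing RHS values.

MatchID=O63: 3 rows → {AwayTeam,Referee} = (7, 12), (7, 12), (7, 12) ✓
MatchID=O12: 3 rows → {AwayTeam,Referee} takes values {(7, 12), (2, 8), (5, 7)} — violation
MatchID=O27: 1 row → {AwayTeam,Referee} = (3, 6) ✓
MatchID=O13: 1 row → {AwayTeam,Referee} = (5, 6) ✓
MatchID=O68: 2 rows → {AwayTeam,Referee} = (9, 11), (9, 11) ✓
MatchID=O94: 2 rows → {AwayTeam,Referee} = (6, 9), (6, 9) ✓
The only MatchID value with inconsistent RHS is MatchID=O12.

O12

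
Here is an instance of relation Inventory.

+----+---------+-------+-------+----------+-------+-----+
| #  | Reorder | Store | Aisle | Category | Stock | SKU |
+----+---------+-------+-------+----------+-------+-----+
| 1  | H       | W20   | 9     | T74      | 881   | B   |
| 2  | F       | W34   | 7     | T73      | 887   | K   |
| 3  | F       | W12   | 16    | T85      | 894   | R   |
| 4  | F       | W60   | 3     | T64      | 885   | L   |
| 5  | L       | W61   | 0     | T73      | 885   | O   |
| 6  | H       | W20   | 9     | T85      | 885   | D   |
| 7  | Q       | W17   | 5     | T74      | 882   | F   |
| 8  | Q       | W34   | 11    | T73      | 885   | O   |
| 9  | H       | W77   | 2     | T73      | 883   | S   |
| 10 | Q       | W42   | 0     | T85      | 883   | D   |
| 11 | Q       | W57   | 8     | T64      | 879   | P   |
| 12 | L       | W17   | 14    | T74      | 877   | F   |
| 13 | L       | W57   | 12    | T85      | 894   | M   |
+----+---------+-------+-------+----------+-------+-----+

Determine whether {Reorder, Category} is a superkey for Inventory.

All 13 rows have distinct {Reorder, Category} values, so {Reorder, Category} → (all attributes) holds and {Reorder, Category} is a superkey.

Yes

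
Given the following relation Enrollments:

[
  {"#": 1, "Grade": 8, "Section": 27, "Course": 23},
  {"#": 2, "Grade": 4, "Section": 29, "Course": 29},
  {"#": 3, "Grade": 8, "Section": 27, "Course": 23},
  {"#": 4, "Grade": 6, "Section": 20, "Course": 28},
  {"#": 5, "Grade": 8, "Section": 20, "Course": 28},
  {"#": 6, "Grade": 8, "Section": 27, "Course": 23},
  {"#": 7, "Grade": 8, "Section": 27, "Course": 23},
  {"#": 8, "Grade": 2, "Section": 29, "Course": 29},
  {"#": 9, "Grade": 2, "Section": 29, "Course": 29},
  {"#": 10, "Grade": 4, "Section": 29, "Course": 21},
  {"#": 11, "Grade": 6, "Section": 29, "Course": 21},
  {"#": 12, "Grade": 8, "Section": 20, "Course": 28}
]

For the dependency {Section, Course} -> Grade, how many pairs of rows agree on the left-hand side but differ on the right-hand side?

(Section=27, Course=23): all 4 rows agree on Grade — 0 pairs.
(Section=29, Course=29): violating pairs (2,8), (2,9) — 2 pairs.
(Section=20, Course=28): violating pairs (4,5), (4,12) — 2 pairs.
(Section=29, Course=21): violating pairs (10,11) — 1 pair.

5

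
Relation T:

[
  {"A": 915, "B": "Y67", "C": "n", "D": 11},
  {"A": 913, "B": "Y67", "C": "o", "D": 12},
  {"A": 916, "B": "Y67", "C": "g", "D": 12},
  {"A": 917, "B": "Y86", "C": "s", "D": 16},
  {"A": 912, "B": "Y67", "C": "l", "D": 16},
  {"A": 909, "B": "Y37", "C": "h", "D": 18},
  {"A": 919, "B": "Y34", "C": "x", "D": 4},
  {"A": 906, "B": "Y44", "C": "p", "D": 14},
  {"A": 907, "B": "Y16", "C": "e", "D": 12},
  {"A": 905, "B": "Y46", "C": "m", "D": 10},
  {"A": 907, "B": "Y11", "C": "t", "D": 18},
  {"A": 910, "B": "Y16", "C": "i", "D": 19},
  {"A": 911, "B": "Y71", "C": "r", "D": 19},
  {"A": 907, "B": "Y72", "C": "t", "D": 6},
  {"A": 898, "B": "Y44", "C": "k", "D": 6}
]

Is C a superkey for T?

No

Two distinct rows share C=t, so C does not determine every attribute — not a superkey.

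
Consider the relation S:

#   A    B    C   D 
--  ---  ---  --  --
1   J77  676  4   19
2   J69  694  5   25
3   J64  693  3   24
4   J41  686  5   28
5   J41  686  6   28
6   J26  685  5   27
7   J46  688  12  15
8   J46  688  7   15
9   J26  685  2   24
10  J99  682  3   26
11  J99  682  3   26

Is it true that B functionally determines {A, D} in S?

B=676: row 1 → {A,D} = (J77, 19) ✓
B=694: row 2 → {A,D} = (J69, 25) ✓
B=693: row 3 → {A,D} = (J64, 24) ✓
B=686: rows 4, 5 → {A,D} = (J41, 28), (J41, 28) ✓
B=685: rows 6, 9 → {A,D} takes values {(J26, 27), (J26, 24)} — violation
B=688: rows 7, 8 → {A,D} = (J46, 15), (J46, 15) ✓
B=682: rows 10, 11 → {A,D} = (J99, 26), (J99, 26) ✓
Two rows agree on B but differ on {A, D}, so B → {A, D} does not hold.

No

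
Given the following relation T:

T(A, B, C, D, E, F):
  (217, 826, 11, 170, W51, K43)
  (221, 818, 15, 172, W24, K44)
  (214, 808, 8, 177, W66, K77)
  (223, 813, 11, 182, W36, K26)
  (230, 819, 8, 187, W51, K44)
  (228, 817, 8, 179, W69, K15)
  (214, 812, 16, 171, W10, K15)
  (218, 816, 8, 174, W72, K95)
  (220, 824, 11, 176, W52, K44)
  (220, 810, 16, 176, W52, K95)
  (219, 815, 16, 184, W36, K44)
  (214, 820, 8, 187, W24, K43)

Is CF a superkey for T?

Yes

All 12 rows have distinct CF values, so CF → (all attributes) holds and CF is a superkey.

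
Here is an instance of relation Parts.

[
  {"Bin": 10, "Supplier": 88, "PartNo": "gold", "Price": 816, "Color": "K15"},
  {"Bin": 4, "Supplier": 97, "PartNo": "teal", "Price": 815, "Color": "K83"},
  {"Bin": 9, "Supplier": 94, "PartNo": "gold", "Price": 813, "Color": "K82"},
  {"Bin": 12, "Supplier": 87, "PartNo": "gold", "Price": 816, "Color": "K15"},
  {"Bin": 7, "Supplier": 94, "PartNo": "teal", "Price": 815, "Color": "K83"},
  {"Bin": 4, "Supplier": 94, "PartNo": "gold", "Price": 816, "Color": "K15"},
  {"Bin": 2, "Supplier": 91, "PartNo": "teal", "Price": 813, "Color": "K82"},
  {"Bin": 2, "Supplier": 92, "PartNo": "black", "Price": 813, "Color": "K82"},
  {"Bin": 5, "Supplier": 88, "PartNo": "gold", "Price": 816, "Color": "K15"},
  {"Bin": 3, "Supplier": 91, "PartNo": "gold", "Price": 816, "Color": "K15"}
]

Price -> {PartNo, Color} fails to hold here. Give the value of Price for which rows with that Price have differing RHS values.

813

Price=816: 5 rows → {PartNo,Color} = (gold, K15), (gold, K15), (gold, K15), (gold, K15), (gold, K15) ✓
Price=815: 2 rows → {PartNo,Color} = (teal, K83), (teal, K83) ✓
Price=813: 3 rows → {PartNo,Color} takes values {(gold, K82), (teal, K82), (black, K82)} — violation
The only Price value with inconsistent RHS is Price=813.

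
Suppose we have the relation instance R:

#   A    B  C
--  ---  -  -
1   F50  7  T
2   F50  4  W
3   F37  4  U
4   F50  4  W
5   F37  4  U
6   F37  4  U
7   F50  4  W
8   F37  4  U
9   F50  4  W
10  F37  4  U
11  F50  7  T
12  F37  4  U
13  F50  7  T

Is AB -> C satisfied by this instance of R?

(A=F50, B=7): rows 1, 11, 13 → C = T, T, T ✓
(A=F50, B=4): rows 2, 4, 7, 9 → C = W, W, W, W ✓
(A=F37, B=4): rows 3, 5, 6, 8, 10, 12 → C = U, U, U, U, U, U ✓
Every AB value is associated with a single C value, so AB -> C holds.

Yes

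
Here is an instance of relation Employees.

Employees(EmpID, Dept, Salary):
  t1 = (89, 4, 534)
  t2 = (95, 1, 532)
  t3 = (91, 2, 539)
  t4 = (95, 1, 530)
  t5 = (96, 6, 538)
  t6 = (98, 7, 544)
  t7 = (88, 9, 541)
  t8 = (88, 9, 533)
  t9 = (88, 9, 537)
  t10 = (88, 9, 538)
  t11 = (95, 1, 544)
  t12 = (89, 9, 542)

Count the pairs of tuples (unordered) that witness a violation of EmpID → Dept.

1

EmpID=89: violating pairs (1,12) — 1 pair.
EmpID=95: all 3 rows agree on Dept — 0 pairs.
EmpID=88: all 4 rows agree on Dept — 0 pairs.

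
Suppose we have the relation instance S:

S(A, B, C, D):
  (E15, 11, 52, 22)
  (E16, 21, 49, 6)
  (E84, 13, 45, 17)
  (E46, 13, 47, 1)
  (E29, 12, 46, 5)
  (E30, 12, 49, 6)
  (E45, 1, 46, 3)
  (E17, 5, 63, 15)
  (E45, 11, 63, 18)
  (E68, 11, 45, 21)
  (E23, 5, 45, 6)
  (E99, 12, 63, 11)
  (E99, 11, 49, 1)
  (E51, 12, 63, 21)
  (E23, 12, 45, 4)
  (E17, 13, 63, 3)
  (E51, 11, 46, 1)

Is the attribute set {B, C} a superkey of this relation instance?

Two distinct rows share (B=12, C=63), so {B, C} does not determine every attribute — not a superkey.

No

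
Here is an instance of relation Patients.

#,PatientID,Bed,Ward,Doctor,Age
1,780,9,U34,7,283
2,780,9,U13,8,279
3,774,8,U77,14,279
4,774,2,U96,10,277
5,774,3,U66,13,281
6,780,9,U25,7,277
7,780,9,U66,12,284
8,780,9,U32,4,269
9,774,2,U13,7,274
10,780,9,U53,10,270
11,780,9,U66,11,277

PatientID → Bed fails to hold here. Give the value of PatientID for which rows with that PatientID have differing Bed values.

PatientID=780: rows 1, 2, 6, 7, 8, 10, 11 → Bed = 9, 9, 9, 9, 9, 9, 9 ✓
PatientID=774: rows 3, 4, 5, 9 → Bed takes values {8, 2, 3} — violation
The only PatientID value with inconsistent Bed is PatientID=774.

774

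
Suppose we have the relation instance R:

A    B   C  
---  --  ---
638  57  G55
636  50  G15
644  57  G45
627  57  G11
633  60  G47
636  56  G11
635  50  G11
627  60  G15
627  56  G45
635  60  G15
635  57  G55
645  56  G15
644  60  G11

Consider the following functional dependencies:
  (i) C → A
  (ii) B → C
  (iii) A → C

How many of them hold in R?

0

(i) C → A: C=G55: 2 rows → A takes values {638, 635} — violation; C=G15: 4 rows → A takes values {636, 627, 635, 645} — violation; C=G45: 2 rows → A takes values {644, 627} — violation; C=G11: 4 rows → A takes values {627, 636, 635, 644} — violation — fails.
(ii) B → C: B=57: 4 rows → C takes values {G55, G45, G11} — violation; B=50: 2 rows → C takes values {G15, G11} — violation; B=60: 4 rows → C takes values {G47, G15, G11} — violation; B=56: 3 rows → C takes values {G11, G45, G15} — violation — fails.
(iii) A → C: A=636: 2 rows → C takes values {G15, G11} — violation; A=644: 2 rows → C takes values {G45, G11} — violation; A=627: 3 rows → C takes values {G11, G15, G45} — violation; A=635: 3 rows → C takes values {G11, G15, G55} — violation — fails.
None of the 3 dependencies hold.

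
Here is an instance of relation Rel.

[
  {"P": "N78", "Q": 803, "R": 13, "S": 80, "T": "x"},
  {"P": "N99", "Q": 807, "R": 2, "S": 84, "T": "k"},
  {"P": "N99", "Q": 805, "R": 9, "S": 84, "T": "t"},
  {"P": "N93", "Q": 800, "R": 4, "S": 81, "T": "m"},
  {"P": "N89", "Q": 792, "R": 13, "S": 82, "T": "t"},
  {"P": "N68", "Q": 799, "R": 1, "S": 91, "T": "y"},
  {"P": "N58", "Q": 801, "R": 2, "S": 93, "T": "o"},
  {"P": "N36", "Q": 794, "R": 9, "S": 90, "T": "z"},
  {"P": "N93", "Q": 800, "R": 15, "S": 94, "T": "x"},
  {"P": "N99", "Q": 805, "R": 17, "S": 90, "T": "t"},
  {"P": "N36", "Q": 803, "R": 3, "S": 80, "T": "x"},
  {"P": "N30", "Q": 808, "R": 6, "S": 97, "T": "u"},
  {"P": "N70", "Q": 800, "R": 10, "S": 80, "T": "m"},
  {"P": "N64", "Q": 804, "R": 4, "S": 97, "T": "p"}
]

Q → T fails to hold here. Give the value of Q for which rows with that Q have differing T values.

Q=803: 2 rows → T = x, x ✓
Q=807: 1 row → T = k ✓
Q=805: 2 rows → T = t, t ✓
Q=800: 3 rows → T takes values {m, x} — violation
Q=792: 1 row → T = t ✓
Q=799: 1 row → T = y ✓
Q=801: 1 row → T = o ✓
Q=794: 1 row → T = z ✓
Q=808: 1 row → T = u ✓
Q=804: 1 row → T = p ✓
The only Q value with inconsistent T is Q=800.

800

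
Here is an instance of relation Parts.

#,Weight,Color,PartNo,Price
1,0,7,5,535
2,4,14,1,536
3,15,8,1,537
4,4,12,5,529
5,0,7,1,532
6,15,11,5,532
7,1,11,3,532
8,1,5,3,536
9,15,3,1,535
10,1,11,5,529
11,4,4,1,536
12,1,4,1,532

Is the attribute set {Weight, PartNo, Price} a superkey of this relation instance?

No

Rows 2 and 11 have the same {Weight, PartNo, Price} value (Weight=4, PartNo=1, Price=536) but are distinct tuples, so {Weight, PartNo, Price} does not determine every attribute — not a superkey.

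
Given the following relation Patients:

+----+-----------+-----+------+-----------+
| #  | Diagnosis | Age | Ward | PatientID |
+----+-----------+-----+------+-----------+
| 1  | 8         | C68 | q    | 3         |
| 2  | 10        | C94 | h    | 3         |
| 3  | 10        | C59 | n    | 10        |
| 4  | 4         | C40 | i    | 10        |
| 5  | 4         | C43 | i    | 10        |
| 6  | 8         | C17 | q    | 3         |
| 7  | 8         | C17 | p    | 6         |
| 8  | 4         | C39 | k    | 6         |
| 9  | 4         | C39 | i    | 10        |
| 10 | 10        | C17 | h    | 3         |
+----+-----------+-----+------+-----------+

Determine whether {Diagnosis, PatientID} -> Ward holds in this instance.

(Diagnosis=8, PatientID=3): rows 1, 6 → Ward = q, q ✓
(Diagnosis=10, PatientID=3): rows 2, 10 → Ward = h, h ✓
(Diagnosis=10, PatientID=10): row 3 → Ward = n ✓
(Diagnosis=4, PatientID=10): rows 4, 5, 9 → Ward = i, i, i ✓
(Diagnosis=8, PatientID=6): row 7 → Ward = p ✓
(Diagnosis=4, PatientID=6): row 8 → Ward = k ✓
Every {Diagnosis, PatientID} value is associated with a single Ward value, so {Diagnosis, PatientID} -> Ward holds.

Yes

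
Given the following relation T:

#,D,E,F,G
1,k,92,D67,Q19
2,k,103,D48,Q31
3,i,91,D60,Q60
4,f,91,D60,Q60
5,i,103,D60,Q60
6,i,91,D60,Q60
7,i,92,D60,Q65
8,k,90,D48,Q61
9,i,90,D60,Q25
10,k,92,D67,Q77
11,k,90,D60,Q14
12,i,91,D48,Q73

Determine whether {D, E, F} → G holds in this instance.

No

(D=k, E=92, F=D67): rows 1, 10 → G takes values {Q19, Q77} — violation
(D=k, E=103, F=D48): row 2 → G = Q31 ✓
(D=i, E=91, F=D60): rows 3, 6 → G = Q60, Q60 ✓
(D=f, E=91, F=D60): row 4 → G = Q60 ✓
(D=i, E=103, F=D60): row 5 → G = Q60 ✓
(D=i, E=92, F=D60): row 7 → G = Q65 ✓
(D=k, E=90, F=D48): row 8 → G = Q61 ✓
(D=i, E=90, F=D60): row 9 → G = Q25 ✓
(D=k, E=90, F=D60): row 11 → G = Q14 ✓
(D=i, E=91, F=D48): row 12 → G = Q73 ✓
Two rows agree on {D, E, F} but differ on G, so {D, E, F} → G does not hold.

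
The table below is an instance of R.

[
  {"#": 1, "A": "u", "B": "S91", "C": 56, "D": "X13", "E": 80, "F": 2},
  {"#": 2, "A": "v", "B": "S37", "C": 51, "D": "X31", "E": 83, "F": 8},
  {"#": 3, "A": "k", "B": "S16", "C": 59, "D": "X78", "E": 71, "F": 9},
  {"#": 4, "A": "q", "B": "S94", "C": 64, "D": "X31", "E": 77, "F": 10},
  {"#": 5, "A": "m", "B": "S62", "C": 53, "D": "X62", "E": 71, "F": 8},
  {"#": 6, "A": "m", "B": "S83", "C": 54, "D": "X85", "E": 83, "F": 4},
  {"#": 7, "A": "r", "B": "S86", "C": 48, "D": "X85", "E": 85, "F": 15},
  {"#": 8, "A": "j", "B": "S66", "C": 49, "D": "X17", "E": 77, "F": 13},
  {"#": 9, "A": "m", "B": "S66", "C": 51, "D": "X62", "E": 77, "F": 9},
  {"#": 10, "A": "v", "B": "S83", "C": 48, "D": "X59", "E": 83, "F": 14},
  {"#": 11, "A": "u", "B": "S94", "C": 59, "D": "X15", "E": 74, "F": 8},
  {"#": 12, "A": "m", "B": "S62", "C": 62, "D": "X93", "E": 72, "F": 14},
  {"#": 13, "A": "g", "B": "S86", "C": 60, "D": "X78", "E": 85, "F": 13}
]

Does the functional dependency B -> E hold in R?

No

B=S91: row 1 → E = 80 ✓
B=S37: row 2 → E = 83 ✓
B=S16: row 3 → E = 71 ✓
B=S94: rows 4, 11 → E takes values {77, 74} — violation
B=S62: rows 5, 12 → E takes values {71, 72} — violation
B=S83: rows 6, 10 → E = 83, 83 ✓
B=S86: rows 7, 13 → E = 85, 85 ✓
B=S66: rows 8, 9 → E = 77, 77 ✓
Two rows agree on B but differ on E, so B -> E does not hold.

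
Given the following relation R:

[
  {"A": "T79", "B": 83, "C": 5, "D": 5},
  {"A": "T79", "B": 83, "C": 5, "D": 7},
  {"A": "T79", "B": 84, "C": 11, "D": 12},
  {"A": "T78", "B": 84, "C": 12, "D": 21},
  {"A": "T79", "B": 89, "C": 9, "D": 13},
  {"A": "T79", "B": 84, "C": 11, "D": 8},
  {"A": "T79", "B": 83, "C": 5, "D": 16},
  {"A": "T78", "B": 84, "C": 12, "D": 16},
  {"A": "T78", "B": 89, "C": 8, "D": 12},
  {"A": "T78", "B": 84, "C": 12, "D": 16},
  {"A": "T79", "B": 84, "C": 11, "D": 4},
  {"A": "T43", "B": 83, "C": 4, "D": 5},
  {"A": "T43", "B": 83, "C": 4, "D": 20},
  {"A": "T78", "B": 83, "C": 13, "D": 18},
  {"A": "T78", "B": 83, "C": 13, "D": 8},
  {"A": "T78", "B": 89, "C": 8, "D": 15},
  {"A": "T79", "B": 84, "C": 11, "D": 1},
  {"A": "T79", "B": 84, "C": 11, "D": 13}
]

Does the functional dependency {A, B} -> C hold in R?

(A=T79, B=83): 3 rows → C = 5, 5, 5 ✓
(A=T79, B=84): 5 rows → C = 11, 11, 11, 11, 11 ✓
(A=T78, B=84): 3 rows → C = 12, 12, 12 ✓
(A=T79, B=89): 1 row → C = 9 ✓
(A=T78, B=89): 2 rows → C = 8, 8 ✓
(A=T43, B=83): 2 rows → C = 4, 4 ✓
(A=T78, B=83): 2 rows → C = 13, 13 ✓
Every {A, B} value is associated with a single C value, so {A, B} -> C holds.

Yes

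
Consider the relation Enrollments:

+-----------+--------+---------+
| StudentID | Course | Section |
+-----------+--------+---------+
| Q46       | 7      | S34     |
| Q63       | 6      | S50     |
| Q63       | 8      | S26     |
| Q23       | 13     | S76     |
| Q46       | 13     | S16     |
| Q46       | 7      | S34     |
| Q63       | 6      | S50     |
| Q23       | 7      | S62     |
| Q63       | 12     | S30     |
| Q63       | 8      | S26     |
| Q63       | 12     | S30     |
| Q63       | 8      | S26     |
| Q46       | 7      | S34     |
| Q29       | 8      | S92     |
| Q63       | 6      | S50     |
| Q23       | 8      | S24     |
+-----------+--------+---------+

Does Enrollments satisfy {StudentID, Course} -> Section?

(StudentID=Q46, Course=7): 3 rows → Section = S34, S34, S34 ✓
(StudentID=Q63, Course=6): 3 rows → Section = S50, S50, S50 ✓
(StudentID=Q63, Course=8): 3 rows → Section = S26, S26, S26 ✓
(StudentID=Q23, Course=13): 1 row → Section = S76 ✓
(StudentID=Q46, Course=13): 1 row → Section = S16 ✓
(StudentID=Q23, Course=7): 1 row → Section = S62 ✓
(StudentID=Q63, Course=12): 2 rows → Section = S30, S30 ✓
(StudentID=Q29, Course=8): 1 row → Section = S92 ✓
(StudentID=Q23, Course=8): 1 row → Section = S24 ✓
Every {StudentID, Course} value is associated with a single Section value, so {StudentID, Course} -> Section holds.

Yes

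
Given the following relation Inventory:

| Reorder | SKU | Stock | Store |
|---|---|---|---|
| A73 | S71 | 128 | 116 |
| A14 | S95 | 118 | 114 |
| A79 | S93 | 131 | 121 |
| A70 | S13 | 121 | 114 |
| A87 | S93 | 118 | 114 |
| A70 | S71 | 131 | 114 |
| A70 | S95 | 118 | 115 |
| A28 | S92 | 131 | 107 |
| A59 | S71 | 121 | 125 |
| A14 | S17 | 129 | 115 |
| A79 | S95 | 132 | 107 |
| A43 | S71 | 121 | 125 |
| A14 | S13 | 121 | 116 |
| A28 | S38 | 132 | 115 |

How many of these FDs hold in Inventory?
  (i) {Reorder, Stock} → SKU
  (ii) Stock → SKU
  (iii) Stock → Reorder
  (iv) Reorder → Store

1

(i) {Reorder, Stock} → SKU: every LHS value maps to a single RHS value — holds.
(ii) Stock → SKU: Stock=118: 3 rows → SKU takes values {S95, S93} — violation; Stock=131: 3 rows → SKU takes values {S93, S71, S92} — violation; Stock=121: 4 rows → SKU takes values {S13, S71} — violation; Stock=132: 2 rows → SKU takes values {S95, S38} — violation — fails.
(iii) Stock → Reorder: Stock=118: 3 rows → Reorder takes values {A14, A87, A70} — violation; Stock=131: 3 rows → Reorder takes values {A79, A70, A28} — violation; Stock=121: 4 rows → Reorder takes values {A70, A59, A43, A14} — violation; Stock=132: 2 rows → Reorder takes values {A79, A28} — violation — fails.
(iv) Reorder → Store: Reorder=A14: 3 rows → Store takes values {114, 115, 116} — violation; Reorder=A79: 2 rows → Store takes values {121, 107} — violation; Reorder=A70: 3 rows → Store takes values {114, 115} — violation; Reorder=A28: 2 rows → Store takes values {107, 115} — violation — fails.
1 of the 4 dependencies holds.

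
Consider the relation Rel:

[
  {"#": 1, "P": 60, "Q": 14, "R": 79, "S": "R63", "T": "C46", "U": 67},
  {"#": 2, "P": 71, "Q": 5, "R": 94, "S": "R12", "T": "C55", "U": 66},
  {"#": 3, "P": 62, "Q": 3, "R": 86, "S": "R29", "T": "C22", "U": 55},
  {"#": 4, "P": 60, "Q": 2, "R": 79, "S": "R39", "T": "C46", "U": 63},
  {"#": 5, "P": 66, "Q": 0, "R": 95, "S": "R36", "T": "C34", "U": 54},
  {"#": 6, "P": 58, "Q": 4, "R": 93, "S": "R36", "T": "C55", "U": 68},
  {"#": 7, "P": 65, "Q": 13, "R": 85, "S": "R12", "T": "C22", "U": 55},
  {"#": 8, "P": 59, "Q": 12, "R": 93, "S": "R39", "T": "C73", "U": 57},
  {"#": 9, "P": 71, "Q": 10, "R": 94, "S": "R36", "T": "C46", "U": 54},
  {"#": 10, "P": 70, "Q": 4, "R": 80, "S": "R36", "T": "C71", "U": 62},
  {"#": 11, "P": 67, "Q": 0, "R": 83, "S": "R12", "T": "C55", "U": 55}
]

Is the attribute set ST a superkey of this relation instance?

Rows 2 and 11 have the same ST value (S=R12, T=C55) but are distinct tuples, so ST does not determine every attribute — not a superkey.

No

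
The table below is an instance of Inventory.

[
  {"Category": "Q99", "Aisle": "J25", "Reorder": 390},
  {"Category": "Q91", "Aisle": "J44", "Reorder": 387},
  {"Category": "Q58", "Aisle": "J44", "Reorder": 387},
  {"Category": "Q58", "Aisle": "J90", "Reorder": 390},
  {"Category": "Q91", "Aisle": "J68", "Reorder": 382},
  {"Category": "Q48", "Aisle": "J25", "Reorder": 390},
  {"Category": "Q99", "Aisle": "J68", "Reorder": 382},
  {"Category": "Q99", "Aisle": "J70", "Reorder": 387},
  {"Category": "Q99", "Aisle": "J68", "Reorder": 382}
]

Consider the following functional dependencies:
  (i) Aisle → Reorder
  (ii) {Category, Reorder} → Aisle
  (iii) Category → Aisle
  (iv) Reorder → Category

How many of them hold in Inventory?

(i) Aisle → Reorder: every LHS value maps to a single RHS value — holds.
(ii) {Category, Reorder} → Aisle: every LHS value maps to a single RHS value — holds.
(iii) Category → Aisle: Category=Q99: 4 rows → Aisle takes values {J25, J68, J70} — violation; Category=Q91: 2 rows → Aisle takes values {J44, J68} — violation; Category=Q58: 2 rows → Aisle takes values {J44, J90} — violation — fails.
(iv) Reorder → Category: Reorder=390: 3 rows → Category takes values {Q99, Q58, Q48} — violation; Reorder=387: 3 rows → Category takes values {Q91, Q58, Q99} — violation; Reorder=382: 3 rows → Category takes values {Q91, Q99} — violation — fails.
2 of the 4 dependencies hold.

2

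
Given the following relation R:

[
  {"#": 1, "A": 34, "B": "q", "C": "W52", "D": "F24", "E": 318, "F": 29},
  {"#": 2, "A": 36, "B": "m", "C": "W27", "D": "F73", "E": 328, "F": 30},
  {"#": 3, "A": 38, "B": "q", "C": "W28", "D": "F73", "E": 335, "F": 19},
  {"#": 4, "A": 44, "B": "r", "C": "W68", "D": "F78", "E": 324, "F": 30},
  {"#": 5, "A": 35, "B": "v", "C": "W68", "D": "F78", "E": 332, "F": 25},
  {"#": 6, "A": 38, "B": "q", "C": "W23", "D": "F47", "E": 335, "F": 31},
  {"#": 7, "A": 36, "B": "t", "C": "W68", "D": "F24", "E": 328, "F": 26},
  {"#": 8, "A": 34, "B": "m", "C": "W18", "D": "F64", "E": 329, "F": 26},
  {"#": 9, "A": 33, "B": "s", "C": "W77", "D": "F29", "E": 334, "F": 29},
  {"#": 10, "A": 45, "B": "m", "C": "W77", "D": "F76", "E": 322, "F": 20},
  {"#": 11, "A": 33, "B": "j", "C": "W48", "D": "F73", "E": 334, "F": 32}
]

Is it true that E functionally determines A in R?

Yes

E=318: row 1 → A = 34 ✓
E=328: rows 2, 7 → A = 36, 36 ✓
E=335: rows 3, 6 → A = 38, 38 ✓
E=324: row 4 → A = 44 ✓
E=332: row 5 → A = 35 ✓
E=329: row 8 → A = 34 ✓
E=334: rows 9, 11 → A = 33, 33 ✓
E=322: row 10 → A = 45 ✓
Every E value is associated with a single A value, so E → A holds.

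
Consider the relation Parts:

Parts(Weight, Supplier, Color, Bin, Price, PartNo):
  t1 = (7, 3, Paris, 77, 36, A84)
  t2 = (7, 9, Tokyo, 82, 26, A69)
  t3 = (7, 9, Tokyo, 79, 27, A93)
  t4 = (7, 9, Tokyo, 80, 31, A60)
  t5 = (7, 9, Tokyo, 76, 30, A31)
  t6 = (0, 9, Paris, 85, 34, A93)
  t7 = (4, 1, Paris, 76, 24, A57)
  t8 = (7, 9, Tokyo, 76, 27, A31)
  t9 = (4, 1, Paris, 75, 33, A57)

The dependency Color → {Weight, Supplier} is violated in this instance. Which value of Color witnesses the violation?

Paris

Color=Paris: rows 1, 6, 7, 9 → {Weight,Supplier} takes values {(7, 3), (0, 9), (4, 1)} — violation
Color=Tokyo: rows 2, 3, 4, 5, 8 → {Weight,Supplier} = (7, 9), (7, 9), (7, 9), (7, 9), (7, 9) ✓
The only Color value with inconsistent RHS is Color=Paris.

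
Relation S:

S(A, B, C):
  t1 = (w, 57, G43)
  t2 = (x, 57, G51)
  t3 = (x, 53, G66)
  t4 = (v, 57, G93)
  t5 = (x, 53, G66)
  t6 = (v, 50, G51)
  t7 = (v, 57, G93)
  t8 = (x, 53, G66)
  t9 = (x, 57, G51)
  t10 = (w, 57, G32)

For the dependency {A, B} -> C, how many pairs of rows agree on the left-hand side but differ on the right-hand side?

(A=w, B=57): violating pairs (1,10) — 1 pair.
(A=x, B=57): all 2 rows agree on C — 0 pairs.
(A=x, B=53): all 3 rows agree on C — 0 pairs.
(A=v, B=57): all 2 rows agree on C — 0 pairs.

1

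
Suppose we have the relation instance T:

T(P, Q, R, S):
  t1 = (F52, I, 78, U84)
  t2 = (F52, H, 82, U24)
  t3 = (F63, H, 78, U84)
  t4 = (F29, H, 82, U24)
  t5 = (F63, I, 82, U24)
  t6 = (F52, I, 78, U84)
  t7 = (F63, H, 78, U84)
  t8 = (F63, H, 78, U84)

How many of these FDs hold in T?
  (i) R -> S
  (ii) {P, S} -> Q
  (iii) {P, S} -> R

3

(i) R -> S: every LHS value maps to a single RHS value — holds.
(ii) {P, S} -> Q: every LHS value maps to a single RHS value — holds.
(iii) {P, S} -> R: every LHS value maps to a single RHS value — holds.
3 of the 3 dependencies hold.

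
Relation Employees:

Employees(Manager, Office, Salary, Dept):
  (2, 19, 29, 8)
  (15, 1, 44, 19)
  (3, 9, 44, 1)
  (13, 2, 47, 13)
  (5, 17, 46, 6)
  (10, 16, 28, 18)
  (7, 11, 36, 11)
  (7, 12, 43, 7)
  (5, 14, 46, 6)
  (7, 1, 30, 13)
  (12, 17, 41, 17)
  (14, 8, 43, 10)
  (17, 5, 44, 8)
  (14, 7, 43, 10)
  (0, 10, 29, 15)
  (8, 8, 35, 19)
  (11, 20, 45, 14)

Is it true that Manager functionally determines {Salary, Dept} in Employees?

Manager=2: 1 row → {Salary,Dept} = (29, 8) ✓
Manager=15: 1 row → {Salary,Dept} = (44, 19) ✓
Manager=3: 1 row → {Salary,Dept} = (44, 1) ✓
Manager=13: 1 row → {Salary,Dept} = (47, 13) ✓
Manager=5: 2 rows → {Salary,Dept} = (46, 6), (46, 6) ✓
Manager=10: 1 row → {Salary,Dept} = (28, 18) ✓
Manager=7: 3 rows → {Salary,Dept} takes values {(36, 11), (43, 7), (30, 13)} — violation
Manager=12: 1 row → {Salary,Dept} = (41, 17) ✓
Manager=14: 2 rows → {Salary,Dept} = (43, 10), (43, 10) ✓
Manager=17: 1 row → {Salary,Dept} = (44, 8) ✓
Manager=0: 1 row → {Salary,Dept} = (29, 15) ✓
Manager=8: 1 row → {Salary,Dept} = (35, 19) ✓
Manager=11: 1 row → {Salary,Dept} = (45, 14) ✓
Two rows agree on Manager but differ on {Salary, Dept}, so Manager -> {Salary, Dept} does not hold.

No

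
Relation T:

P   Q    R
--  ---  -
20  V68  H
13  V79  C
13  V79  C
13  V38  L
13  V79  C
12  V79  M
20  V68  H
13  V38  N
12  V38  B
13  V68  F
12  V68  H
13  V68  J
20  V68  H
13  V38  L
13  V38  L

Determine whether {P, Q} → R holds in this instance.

No

(P=20, Q=V68): 3 rows → R = H, H, H ✓
(P=13, Q=V79): 3 rows → R = C, C, C ✓
(P=13, Q=V38): 4 rows → R takes values {L, N} — violation
(P=12, Q=V79): 1 row → R = M ✓
(P=12, Q=V38): 1 row → R = B ✓
(P=13, Q=V68): 2 rows → R takes values {F, J} — violation
(P=12, Q=V68): 1 row → R = H ✓
Two rows agree on {P, Q} but differ on R, so {P, Q} → R does not hold.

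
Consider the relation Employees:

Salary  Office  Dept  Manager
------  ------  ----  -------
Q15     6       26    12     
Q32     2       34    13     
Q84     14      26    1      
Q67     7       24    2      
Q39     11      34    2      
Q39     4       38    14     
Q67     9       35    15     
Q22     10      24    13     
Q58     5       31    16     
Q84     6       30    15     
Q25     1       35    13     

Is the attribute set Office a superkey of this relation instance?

No

Two distinct rows share Office=6, so Office does not determine every attribute — not a superkey.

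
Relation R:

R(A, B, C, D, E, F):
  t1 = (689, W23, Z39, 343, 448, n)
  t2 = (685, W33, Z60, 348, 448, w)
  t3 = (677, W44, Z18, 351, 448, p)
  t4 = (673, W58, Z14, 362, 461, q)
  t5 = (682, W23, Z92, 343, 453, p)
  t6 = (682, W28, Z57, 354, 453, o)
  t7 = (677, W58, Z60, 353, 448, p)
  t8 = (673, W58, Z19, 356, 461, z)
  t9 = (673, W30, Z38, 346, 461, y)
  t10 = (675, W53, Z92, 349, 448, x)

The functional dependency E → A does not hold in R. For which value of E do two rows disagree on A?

448

E=448: rows 1, 2, 3, 7, 10 → A takes values {689, 685, 677, 675} — violation
E=461: rows 4, 8, 9 → A = 673, 673, 673 ✓
E=453: rows 5, 6 → A = 682, 682 ✓
The only E value with inconsistent A is E=448.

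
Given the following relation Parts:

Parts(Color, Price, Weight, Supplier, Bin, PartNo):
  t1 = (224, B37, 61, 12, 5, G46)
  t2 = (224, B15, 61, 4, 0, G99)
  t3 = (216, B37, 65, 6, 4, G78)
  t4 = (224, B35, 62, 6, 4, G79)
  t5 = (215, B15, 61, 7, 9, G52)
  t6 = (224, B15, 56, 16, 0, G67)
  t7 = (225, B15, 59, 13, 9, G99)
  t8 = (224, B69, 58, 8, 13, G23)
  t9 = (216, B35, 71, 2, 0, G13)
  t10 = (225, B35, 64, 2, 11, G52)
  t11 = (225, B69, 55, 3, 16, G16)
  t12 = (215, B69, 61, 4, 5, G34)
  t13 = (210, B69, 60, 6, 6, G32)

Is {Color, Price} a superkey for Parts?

Rows 2 and 6 have the same {Color, Price} value (Color=224, Price=B15) but are distinct tuples, so {Color, Price} does not determine every attribute — not a superkey.

No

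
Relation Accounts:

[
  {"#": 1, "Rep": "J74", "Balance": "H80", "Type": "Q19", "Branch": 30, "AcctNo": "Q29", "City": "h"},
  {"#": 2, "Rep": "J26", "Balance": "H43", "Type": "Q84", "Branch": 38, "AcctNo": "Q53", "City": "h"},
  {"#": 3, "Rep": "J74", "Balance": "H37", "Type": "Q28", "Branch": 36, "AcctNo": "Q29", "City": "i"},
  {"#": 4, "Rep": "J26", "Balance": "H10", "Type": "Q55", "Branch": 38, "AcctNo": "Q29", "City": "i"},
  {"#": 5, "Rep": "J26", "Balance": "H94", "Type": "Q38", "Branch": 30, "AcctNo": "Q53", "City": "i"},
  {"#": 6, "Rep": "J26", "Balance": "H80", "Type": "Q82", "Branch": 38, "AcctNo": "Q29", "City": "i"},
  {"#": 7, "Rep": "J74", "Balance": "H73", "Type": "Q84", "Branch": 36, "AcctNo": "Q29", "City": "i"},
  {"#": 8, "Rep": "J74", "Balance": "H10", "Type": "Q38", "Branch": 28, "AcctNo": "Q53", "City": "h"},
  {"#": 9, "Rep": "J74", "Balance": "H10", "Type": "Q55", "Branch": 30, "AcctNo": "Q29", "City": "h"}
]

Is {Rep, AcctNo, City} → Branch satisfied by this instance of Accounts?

Yes

(Rep=J74, AcctNo=Q29, City=h): rows 1, 9 → Branch = 30, 30 ✓
(Rep=J26, AcctNo=Q53, City=h): row 2 → Branch = 38 ✓
(Rep=J74, AcctNo=Q29, City=i): rows 3, 7 → Branch = 36, 36 ✓
(Rep=J26, AcctNo=Q29, City=i): rows 4, 6 → Branch = 38, 38 ✓
(Rep=J26, AcctNo=Q53, City=i): row 5 → Branch = 30 ✓
(Rep=J74, AcctNo=Q53, City=h): row 8 → Branch = 28 ✓
Every {Rep, AcctNo, City} value is associated with a single Branch value, so {Rep, AcctNo, City} → Branch holds.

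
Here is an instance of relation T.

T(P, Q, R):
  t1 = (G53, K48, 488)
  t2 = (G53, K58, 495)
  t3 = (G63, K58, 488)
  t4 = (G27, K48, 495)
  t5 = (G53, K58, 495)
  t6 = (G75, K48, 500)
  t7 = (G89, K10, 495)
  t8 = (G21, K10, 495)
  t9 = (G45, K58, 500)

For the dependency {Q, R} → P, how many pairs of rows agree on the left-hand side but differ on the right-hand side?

(Q=K58, R=495): all 2 rows agree on P — 0 pairs.
(Q=K10, R=495): violating pairs (7,8) — 1 pair.

1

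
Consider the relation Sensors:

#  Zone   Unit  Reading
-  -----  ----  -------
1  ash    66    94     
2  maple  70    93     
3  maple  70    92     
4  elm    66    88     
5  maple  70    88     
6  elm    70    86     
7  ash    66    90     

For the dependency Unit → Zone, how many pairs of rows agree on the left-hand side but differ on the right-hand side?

Unit=66: violating pairs (1,4), (4,7) — 2 pairs.
Unit=70: violating pairs (2,6), (3,6), (5,6) — 3 pairs.

5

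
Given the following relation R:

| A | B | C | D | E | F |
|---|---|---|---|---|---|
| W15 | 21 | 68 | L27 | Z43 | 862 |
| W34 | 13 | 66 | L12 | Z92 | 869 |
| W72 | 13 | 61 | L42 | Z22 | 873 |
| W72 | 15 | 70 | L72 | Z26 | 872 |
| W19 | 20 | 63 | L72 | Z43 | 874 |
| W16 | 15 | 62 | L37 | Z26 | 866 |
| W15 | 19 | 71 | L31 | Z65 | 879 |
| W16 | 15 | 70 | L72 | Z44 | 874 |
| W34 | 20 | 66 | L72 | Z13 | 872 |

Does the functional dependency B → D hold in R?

B=21: 1 row → D = L27 ✓
B=13: 2 rows → D takes values {L12, L42} — violation
B=15: 3 rows → D takes values {L72, L37} — violation
B=20: 2 rows → D = L72, L72 ✓
B=19: 1 row → D = L31 ✓
Two rows agree on B but differ on D, so B → D does not hold.

No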